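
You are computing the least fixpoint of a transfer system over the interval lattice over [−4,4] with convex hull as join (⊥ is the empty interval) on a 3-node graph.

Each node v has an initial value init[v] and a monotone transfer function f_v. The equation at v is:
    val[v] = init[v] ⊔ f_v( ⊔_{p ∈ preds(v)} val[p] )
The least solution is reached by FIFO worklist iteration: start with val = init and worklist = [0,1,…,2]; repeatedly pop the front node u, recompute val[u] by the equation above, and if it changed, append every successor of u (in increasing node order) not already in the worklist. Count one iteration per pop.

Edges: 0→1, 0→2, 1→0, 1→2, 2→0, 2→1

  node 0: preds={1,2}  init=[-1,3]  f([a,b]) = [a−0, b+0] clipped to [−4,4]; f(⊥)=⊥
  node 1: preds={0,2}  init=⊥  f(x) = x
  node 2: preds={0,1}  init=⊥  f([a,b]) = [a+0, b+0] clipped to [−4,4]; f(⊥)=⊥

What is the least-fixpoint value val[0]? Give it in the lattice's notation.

[-1,3]

Iteration log — 5 steps:
  step 1. node 0  ⊔preds=⊥  new=[-1,3]  stable
  step 2. node 1  ⊔preds=[-1,3]  new=[-1,3]  old=⊥  +wl: 0
  step 3. node 2  ⊔preds=[-1,3]  new=[-1,3]  old=⊥  +wl: 1
  step 4. node 0  ⊔preds=[-1,3]  new=[-1,3]  stable
  step 5. node 1  ⊔preds=[-1,3]  new=[-1,3]  stable

Least fixpoint reached:
  node 0: [-1,3]
  node 1: [-1,3]
  node 2: [-1,3]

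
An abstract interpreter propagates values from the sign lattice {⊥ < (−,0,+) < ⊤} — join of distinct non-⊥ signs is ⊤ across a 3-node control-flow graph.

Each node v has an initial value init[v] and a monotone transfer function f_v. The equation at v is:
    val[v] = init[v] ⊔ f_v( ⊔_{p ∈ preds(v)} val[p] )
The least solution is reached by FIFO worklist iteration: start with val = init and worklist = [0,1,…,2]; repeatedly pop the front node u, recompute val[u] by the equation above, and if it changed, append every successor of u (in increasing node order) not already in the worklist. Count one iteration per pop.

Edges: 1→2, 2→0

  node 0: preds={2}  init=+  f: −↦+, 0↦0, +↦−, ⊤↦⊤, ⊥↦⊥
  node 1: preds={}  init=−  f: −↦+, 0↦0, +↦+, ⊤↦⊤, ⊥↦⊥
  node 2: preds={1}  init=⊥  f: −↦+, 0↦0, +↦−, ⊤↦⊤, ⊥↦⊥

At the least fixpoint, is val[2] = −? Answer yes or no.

Iteration log — 4 steps:
  step 1. node 0  ⊔preds=⊥  new=+  stable
  step 2. node 1  ⊔preds=⊥  new=−  stable
  step 3. node 2  ⊔preds=−  new=+  old=⊥  +wl: 0
  step 4. node 0  ⊔preds=+  new=⊤  old=+  +wl: 

Least fixpoint reached:
  node 0: ⊤
  node 1: −
  node 2: +

no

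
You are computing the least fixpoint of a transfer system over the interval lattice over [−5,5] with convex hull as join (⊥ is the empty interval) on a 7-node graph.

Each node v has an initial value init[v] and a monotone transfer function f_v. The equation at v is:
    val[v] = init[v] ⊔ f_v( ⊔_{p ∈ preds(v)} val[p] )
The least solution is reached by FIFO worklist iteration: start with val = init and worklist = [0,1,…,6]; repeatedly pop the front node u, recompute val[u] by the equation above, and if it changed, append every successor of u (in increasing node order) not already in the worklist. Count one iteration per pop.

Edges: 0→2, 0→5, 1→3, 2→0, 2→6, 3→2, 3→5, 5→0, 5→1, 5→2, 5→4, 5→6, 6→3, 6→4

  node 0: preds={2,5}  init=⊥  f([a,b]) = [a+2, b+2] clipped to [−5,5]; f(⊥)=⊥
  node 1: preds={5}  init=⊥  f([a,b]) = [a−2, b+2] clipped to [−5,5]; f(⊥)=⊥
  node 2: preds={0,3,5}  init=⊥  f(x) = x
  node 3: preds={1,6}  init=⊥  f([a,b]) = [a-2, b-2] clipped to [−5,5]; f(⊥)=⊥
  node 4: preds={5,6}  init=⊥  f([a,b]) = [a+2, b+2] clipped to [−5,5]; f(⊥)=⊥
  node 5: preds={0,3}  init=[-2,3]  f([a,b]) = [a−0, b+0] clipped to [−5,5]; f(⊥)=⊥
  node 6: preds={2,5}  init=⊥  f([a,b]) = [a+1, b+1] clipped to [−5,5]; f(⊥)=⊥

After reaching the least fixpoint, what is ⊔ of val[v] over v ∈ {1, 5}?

Worklist (15 pops):
  #1 pop 0: in=[-2,3] → [0,5] (was ⊥); enqueue []
  #2 pop 1: in=[-2,3] → [-4,5] (was ⊥); enqueue []
  #3 pop 2: in=[-2,5] → [-2,5] (was ⊥); enqueue [0]
  #4 pop 3: in=[-4,5] → [-5,3] (was ⊥); enqueue [2]
  #5 pop 4: in=[-2,3] → [0,5] (was ⊥); enqueue []
  #6 pop 5: in=[-5,5] → [-5,5] (was [-2,3]); enqueue [1,4]
  #7 pop 6: in=[-5,5] → [-4,5] (was ⊥); enqueue [3]
  #8 pop 0: in=[-5,5] → [-3,5] (was [0,5]); enqueue [5]
  #9 pop 2: in=[-5,5] → [-5,5] (was [-2,5]); enqueue [0,6]
  #10 pop 1: in=[-5,5] → [-5,5] (was [-4,5]); enqueue []
  #11 pop 4: in=[-5,5] → [-3,5] (was [0,5]); enqueue []
  #12 pop 3: in=[-5,5] → [-5,3] (no change)
  #13 pop 5: in=[-5,5] → [-5,5] (no change)
  #14 pop 0: in=[-5,5] → [-3,5] (no change)
  #15 pop 6: in=[-5,5] → [-4,5] (no change)

Fixpoint:
  val[0] = [-3,5]
  val[1] = [-5,5]
  val[2] = [-5,5]
  val[3] = [-5,3]
  val[4] = [-3,5]
  val[5] = [-5,5]
  val[6] = [-4,5]

[-5,5]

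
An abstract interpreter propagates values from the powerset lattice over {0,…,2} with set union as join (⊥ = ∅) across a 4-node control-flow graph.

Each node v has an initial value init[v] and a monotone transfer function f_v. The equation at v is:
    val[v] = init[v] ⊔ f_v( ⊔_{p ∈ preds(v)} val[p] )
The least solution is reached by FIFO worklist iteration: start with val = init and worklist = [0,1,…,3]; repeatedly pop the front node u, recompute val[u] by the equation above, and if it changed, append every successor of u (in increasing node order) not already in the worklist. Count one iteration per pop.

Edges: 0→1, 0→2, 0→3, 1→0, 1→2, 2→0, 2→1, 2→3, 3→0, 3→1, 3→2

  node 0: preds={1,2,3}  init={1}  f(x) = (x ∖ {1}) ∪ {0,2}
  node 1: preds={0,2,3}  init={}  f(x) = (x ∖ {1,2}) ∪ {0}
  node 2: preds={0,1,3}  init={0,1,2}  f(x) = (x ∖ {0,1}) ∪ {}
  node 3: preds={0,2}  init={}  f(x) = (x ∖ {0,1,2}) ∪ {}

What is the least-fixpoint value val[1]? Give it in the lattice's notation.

Iteration log — 5 steps:
  step 1. node 0  ⊔preds={0,1,2}  new={0,1,2}  old={1}  +wl: 
  step 2. node 1  ⊔preds={0,1,2}  new={0}  old={}  +wl: 0
  step 3. node 2  ⊔preds={0,1,2}  new={0,1,2}  stable
  step 4. node 3  ⊔preds={0,1,2}  new={}  stable
  step 5. node 0  ⊔preds={0,1,2}  new={0,1,2}  stable

Least fixpoint reached:
  node 0: {0,1,2}
  node 1: {0}
  node 2: {0,1,2}
  node 3: {}

{0}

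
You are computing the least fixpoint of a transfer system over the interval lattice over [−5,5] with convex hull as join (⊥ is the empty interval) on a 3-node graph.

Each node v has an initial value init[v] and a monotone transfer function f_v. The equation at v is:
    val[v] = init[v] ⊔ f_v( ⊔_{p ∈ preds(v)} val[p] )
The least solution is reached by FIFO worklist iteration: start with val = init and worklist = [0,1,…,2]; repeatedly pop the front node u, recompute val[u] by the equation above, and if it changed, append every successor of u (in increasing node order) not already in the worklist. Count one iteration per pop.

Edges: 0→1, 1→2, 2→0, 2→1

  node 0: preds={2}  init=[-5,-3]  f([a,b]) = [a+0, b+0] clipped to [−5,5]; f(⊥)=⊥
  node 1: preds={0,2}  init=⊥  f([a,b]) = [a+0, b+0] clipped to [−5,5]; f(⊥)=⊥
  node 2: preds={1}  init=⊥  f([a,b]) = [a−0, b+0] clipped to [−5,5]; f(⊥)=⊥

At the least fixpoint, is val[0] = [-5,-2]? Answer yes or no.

no

Trace (5 dequeues):
  [1] u=0 | in ⊥ | out [-5,-3] | ==
  [2] u=1 | in [-5,-3] | out [-5,-3] | prev ⊥ | push {}
  [3] u=2 | in [-5,-3] | out [-5,-3] | prev ⊥ | push {0,1}
  [4] u=0 | in [-5,-3] | out [-5,-3] | ==
  [5] u=1 | in [-5,-3] | out [-5,-3] | ==

Converged values:
  [0] [-5,-3]
  [1] [-5,-3]
  [2] [-5,-3]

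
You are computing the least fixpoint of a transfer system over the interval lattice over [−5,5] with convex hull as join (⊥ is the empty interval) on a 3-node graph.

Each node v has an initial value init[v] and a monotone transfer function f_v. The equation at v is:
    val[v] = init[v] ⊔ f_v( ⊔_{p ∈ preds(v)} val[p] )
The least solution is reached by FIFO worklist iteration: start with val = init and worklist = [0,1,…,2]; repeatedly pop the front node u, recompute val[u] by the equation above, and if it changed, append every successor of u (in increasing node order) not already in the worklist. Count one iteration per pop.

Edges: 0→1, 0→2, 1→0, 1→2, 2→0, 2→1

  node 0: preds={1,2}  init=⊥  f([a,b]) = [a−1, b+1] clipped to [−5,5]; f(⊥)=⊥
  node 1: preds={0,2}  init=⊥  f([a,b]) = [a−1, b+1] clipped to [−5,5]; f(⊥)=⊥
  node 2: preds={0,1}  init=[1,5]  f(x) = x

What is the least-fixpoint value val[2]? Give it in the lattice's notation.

Worklist (12 pops):
  #1 pop 0: in=[1,5] → [0,5] (was ⊥); enqueue []
  #2 pop 1: in=[0,5] → [-1,5] (was ⊥); enqueue [0]
  #3 pop 2: in=[-1,5] → [-1,5] (was [1,5]); enqueue [1]
  #4 pop 0: in=[-1,5] → [-2,5] (was [0,5]); enqueue [2]
  #5 pop 1: in=[-2,5] → [-3,5] (was [-1,5]); enqueue [0]
  #6 pop 2: in=[-3,5] → [-3,5] (was [-1,5]); enqueue [1]
  #7 pop 0: in=[-3,5] → [-4,5] (was [-2,5]); enqueue [2]
  #8 pop 1: in=[-4,5] → [-5,5] (was [-3,5]); enqueue [0]
  #9 pop 2: in=[-5,5] → [-5,5] (was [-3,5]); enqueue [1]
  #10 pop 0: in=[-5,5] → [-5,5] (was [-4,5]); enqueue [2]
  #11 pop 1: in=[-5,5] → [-5,5] (no change)
  #12 pop 2: in=[-5,5] → [-5,5] (no change)

Fixpoint:
  val[0] = [-5,5]
  val[1] = [-5,5]
  val[2] = [-5,5]

[-5,5]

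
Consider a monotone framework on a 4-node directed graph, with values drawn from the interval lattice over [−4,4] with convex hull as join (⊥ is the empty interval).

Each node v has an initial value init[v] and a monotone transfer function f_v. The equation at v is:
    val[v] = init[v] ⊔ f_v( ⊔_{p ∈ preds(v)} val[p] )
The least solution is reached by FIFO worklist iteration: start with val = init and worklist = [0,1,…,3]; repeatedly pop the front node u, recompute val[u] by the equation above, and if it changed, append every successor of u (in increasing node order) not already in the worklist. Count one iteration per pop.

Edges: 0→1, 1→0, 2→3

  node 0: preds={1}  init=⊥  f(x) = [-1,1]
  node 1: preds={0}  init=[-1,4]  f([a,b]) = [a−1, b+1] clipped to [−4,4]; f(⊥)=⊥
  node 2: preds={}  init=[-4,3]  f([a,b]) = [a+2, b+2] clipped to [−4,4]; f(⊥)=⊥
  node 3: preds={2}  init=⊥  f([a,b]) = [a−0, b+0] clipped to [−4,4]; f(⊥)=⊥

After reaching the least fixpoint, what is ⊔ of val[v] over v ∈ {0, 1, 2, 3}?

Trace (5 dequeues):
  [1] u=0 | in [-1,4] | out [-1,1] | prev ⊥ | push {}
  [2] u=1 | in [-1,1] | out [-2,4] | prev [-1,4] | push {0}
  [3] u=2 | in ⊥ | out [-4,3] | ==
  [4] u=3 | in [-4,3] | out [-4,3] | prev ⊥ | push {}
  [5] u=0 | in [-2,4] | out [-1,1] | ==

Converged values:
  [0] [-1,1]
  [1] [-2,4]
  [2] [-4,3]
  [3] [-4,3]

[-4,4]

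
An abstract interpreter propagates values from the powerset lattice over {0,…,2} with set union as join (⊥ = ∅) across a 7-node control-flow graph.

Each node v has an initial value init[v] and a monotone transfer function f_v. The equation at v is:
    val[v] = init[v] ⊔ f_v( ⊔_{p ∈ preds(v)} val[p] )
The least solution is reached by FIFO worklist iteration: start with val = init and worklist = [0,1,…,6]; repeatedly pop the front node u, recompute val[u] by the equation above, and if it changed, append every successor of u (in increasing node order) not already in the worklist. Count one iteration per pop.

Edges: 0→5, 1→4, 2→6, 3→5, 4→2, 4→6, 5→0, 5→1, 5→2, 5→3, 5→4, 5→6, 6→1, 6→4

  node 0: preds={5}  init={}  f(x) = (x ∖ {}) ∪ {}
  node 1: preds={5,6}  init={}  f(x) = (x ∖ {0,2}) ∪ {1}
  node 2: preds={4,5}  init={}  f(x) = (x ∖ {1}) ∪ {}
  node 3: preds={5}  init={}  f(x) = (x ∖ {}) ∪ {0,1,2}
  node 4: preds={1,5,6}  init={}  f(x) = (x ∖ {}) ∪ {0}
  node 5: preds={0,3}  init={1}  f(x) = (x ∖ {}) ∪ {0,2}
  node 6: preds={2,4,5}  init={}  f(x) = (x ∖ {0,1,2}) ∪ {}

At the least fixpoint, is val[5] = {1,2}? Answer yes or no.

Iteration log — 15 steps:
  step 1. node 0  ⊔preds={1}  new={1}  old={}  +wl: 
  step 2. node 1  ⊔preds={1}  new={1}  old={}  +wl: 
  step 3. node 2  ⊔preds={1}  new={}  stable
  step 4. node 3  ⊔preds={1}  new={0,1,2}  old={}  +wl: 
  step 5. node 4  ⊔preds={1}  new={0,1}  old={}  +wl: 2
  step 6. node 5  ⊔preds={0,1,2}  new={0,1,2}  old={1}  +wl: 0,1,3,4
  step 7. node 6  ⊔preds={0,1,2}  new={}  stable
  step 8. node 2  ⊔preds={0,1,2}  new={0,2}  old={}  +wl: 6
  step 9. node 0  ⊔preds={0,1,2}  new={0,1,2}  old={1}  +wl: 5
  step 10. node 1  ⊔preds={0,1,2}  new={1}  stable
  step 11. node 3  ⊔preds={0,1,2}  new={0,1,2}  stable
  step 12. node 4  ⊔preds={0,1,2}  new={0,1,2}  old={0,1}  +wl: 2
  step 13. node 6  ⊔preds={0,1,2}  new={}  stable
  step 14. node 5  ⊔preds={0,1,2}  new={0,1,2}  stable
  step 15. node 2  ⊔preds={0,1,2}  new={0,2}  stable

Least fixpoint reached:
  node 0: {0,1,2}
  node 1: {1}
  node 2: {0,2}
  node 3: {0,1,2}
  node 4: {0,1,2}
  node 5: {0,1,2}
  node 6: {}

no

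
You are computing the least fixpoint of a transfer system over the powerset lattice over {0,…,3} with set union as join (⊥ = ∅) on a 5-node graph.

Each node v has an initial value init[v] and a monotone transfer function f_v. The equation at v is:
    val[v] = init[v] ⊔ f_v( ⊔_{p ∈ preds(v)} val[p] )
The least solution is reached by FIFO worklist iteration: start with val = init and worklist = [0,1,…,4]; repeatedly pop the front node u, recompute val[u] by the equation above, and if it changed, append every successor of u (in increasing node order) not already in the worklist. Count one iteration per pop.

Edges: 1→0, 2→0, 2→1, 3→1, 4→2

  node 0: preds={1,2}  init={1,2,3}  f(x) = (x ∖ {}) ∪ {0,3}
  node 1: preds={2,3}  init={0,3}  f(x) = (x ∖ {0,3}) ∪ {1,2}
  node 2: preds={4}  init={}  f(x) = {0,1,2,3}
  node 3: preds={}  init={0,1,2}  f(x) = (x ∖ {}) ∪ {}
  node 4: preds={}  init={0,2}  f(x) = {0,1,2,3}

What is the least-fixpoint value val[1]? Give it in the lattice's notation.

{0,1,2,3}

Trace (8 dequeues):
  [1] u=0 | in {0,3} | out {0,1,2,3} | prev {1,2,3} | push {}
  [2] u=1 | in {0,1,2} | out {0,1,2,3} | prev {0,3} | push {0}
  [3] u=2 | in {0,2} | out {0,1,2,3} | prev {} | push {1}
  [4] u=3 | in {} | out {0,1,2} | ==
  [5] u=4 | in {} | out {0,1,2,3} | prev {0,2} | push {2}
  [6] u=0 | in {0,1,2,3} | out {0,1,2,3} | ==
  [7] u=1 | in {0,1,2,3} | out {0,1,2,3} | ==
  [8] u=2 | in {0,1,2,3} | out {0,1,2,3} | ==

Converged values:
  [0] {0,1,2,3}
  [1] {0,1,2,3}
  [2] {0,1,2,3}
  [3] {0,1,2}
  [4] {0,1,2,3}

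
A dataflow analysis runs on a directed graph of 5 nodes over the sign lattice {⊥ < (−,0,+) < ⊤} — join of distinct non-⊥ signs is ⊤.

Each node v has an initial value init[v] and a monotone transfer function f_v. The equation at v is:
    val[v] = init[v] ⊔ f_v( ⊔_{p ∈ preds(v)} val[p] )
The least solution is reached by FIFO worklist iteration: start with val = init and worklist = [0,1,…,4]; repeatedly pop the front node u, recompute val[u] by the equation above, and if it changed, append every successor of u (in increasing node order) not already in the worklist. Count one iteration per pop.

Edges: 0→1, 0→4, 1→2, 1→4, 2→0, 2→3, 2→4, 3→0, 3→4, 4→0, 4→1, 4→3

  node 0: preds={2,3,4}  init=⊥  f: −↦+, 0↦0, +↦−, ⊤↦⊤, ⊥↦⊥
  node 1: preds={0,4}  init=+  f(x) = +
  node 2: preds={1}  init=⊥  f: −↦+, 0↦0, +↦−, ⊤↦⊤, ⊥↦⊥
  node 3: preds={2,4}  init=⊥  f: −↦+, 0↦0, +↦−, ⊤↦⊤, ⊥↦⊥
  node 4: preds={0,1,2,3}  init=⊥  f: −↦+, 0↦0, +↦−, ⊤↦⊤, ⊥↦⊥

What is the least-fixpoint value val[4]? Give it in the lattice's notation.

⊤

Trace (10 dequeues):
  [1] u=0 | in ⊥ | out ⊥ | ==
  [2] u=1 | in ⊥ | out + | ==
  [3] u=2 | in + | out − | prev ⊥ | push {0}
  [4] u=3 | in − | out + | prev ⊥ | push {}
  [5] u=4 | in ⊤ | out ⊤ | prev ⊥ | push {1,3}
  [6] u=0 | in ⊤ | out ⊤ | prev ⊥ | push {4}
  [7] u=1 | in ⊤ | out + | ==
  [8] u=3 | in ⊤ | out ⊤ | prev + | push {0}
  [9] u=4 | in ⊤ | out ⊤ | ==
  [10] u=0 | in ⊤ | out ⊤ | ==

Converged values:
  [0] ⊤
  [1] +
  [2] −
  [3] ⊤
  [4] ⊤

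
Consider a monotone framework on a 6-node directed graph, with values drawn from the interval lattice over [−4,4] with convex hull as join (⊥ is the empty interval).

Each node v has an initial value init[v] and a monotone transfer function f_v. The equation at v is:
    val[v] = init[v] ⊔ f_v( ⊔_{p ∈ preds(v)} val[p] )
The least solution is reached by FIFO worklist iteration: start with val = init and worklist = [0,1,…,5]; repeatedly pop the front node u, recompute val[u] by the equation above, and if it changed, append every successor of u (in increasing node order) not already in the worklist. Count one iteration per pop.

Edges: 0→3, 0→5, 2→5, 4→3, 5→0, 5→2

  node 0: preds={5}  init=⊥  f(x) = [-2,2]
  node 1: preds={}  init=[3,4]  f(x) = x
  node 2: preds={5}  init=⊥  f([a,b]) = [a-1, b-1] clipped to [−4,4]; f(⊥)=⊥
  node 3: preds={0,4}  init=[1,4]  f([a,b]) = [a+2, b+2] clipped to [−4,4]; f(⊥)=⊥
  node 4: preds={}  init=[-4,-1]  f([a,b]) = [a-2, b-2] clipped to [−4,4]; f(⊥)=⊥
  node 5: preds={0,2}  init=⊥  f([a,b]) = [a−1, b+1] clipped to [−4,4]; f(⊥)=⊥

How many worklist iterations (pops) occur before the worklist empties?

Worklist (11 pops):
  #1 pop 0: in=⊥ → [-2,2] (was ⊥); enqueue []
  #2 pop 1: in=⊥ → [3,4] (no change)
  #3 pop 2: in=⊥ → ⊥ (no change)
  #4 pop 3: in=[-4,2] → [-2,4] (was [1,4]); enqueue []
  #5 pop 4: in=⊥ → [-4,-1] (no change)
  #6 pop 5: in=[-2,2] → [-3,3] (was ⊥); enqueue [0,2]
  #7 pop 0: in=[-3,3] → [-2,2] (no change)
  #8 pop 2: in=[-3,3] → [-4,2] (was ⊥); enqueue [5]
  #9 pop 5: in=[-4,2] → [-4,3] (was [-3,3]); enqueue [0,2]
  #10 pop 0: in=[-4,3] → [-2,2] (no change)
  #11 pop 2: in=[-4,3] → [-4,2] (no change)

Fixpoint:
  val[0] = [-2,2]
  val[1] = [3,4]
  val[2] = [-4,2]
  val[3] = [-2,4]
  val[4] = [-4,-1]
  val[5] = [-4,3]

11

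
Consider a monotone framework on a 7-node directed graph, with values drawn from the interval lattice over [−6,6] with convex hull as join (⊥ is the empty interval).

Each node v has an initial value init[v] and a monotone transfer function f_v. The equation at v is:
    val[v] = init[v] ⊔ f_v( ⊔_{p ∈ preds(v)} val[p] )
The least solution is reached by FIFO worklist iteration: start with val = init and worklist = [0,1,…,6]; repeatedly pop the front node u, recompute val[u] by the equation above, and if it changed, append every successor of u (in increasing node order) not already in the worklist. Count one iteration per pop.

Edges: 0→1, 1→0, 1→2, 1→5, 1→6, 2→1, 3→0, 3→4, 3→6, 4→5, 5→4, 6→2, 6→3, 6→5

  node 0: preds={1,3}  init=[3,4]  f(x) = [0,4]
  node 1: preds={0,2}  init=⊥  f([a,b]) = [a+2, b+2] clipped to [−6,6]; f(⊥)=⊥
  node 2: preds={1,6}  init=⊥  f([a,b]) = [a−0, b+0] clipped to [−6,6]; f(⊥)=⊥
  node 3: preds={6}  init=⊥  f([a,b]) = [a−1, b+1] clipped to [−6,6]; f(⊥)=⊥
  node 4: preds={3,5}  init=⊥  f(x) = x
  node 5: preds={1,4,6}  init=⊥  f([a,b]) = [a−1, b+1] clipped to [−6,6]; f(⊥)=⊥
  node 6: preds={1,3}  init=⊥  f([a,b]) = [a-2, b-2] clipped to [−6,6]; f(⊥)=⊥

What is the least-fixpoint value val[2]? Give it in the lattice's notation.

[-6,6]

Worklist (33 pops):
  #1 pop 0: in=⊥ → [0,4] (was [3,4]); enqueue []
  #2 pop 1: in=[0,4] → [2,6] (was ⊥); enqueue [0]
  #3 pop 2: in=[2,6] → [2,6] (was ⊥); enqueue [1]
  #4 pop 3: in=⊥ → ⊥ (no change)
  #5 pop 4: in=⊥ → ⊥ (no change)
  #6 pop 5: in=[2,6] → [1,6] (was ⊥); enqueue [4]
  #7 pop 6: in=[2,6] → [0,4] (was ⊥); enqueue [2,3,5]
  #8 pop 0: in=[2,6] → [0,4] (no change)
  #9 pop 1: in=[0,6] → [2,6] (no change)
  #10 pop 4: in=[1,6] → [1,6] (was ⊥); enqueue []
  #11 pop 2: in=[0,6] → [0,6] (was [2,6]); enqueue [1]
  #12 pop 3: in=[0,4] → [-1,5] (was ⊥); enqueue [0,4,6]
  #13 pop 5: in=[0,6] → [-1,6] (was [1,6]); enqueue []
  #14 pop 1: in=[0,6] → [2,6] (no change)
  #15 pop 0: in=[-1,6] → [0,4] (no change)
  #16 pop 4: in=[-1,6] → [-1,6] (was [1,6]); enqueue [5]
  #17 pop 6: in=[-1,6] → [-3,4] (was [0,4]); enqueue [2,3]
  #18 pop 5: in=[-3,6] → [-4,6] (was [-1,6]); enqueue [4]
  #19 pop 2: in=[-3,6] → [-3,6] (was [0,6]); enqueue [1]
  #20 pop 3: in=[-3,4] → [-4,5] (was [-1,5]); enqueue [0,6]
  #21 pop 4: in=[-4,6] → [-4,6] (was [-1,6]); enqueue [5]
  #22 pop 1: in=[-3,6] → [-1,6] (was [2,6]); enqueue [2]
  #23 pop 0: in=[-4,6] → [0,4] (no change)
  #24 pop 6: in=[-4,6] → [-6,4] (was [-3,4]); enqueue [3]
  #25 pop 5: in=[-6,6] → [-6,6] (was [-4,6]); enqueue [4]
  #26 pop 2: in=[-6,6] → [-6,6] (was [-3,6]); enqueue [1]
  #27 pop 3: in=[-6,4] → [-6,5] (was [-4,5]); enqueue [0,6]
  #28 pop 4: in=[-6,6] → [-6,6] (was [-4,6]); enqueue [5]
  #29 pop 1: in=[-6,6] → [-4,6] (was [-1,6]); enqueue [2]
  #30 pop 0: in=[-6,6] → [0,4] (no change)
  #31 pop 6: in=[-6,6] → [-6,4] (no change)
  #32 pop 5: in=[-6,6] → [-6,6] (no change)
  #33 pop 2: in=[-6,6] → [-6,6] (no change)

Fixpoint:
  val[0] = [0,4]
  val[1] = [-4,6]
  val[2] = [-6,6]
  val[3] = [-6,5]
  val[4] = [-6,6]
  val[5] = [-6,6]
  val[6] = [-6,4]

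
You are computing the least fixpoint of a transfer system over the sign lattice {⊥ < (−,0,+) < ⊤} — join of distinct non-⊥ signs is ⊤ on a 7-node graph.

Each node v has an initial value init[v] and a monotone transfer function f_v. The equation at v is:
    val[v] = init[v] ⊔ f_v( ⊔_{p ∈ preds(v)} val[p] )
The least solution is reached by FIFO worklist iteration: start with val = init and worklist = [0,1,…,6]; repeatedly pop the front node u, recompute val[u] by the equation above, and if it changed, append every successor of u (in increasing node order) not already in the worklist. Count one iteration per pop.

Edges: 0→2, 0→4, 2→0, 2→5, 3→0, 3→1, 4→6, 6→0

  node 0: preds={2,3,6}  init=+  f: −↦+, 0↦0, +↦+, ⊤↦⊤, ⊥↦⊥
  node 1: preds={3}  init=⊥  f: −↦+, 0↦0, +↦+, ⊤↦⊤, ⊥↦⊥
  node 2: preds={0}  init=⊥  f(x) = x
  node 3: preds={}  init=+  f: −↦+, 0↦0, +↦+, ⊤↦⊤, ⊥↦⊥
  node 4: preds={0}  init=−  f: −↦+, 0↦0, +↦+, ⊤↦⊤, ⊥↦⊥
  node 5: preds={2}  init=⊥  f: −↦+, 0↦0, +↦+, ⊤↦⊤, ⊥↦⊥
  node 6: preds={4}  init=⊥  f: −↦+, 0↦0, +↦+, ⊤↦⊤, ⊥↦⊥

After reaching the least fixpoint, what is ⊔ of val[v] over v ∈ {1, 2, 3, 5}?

Iteration log — 12 steps:
  step 1. node 0  ⊔preds=+  new=+  stable
  step 2. node 1  ⊔preds=+  new=+  old=⊥  +wl: 
  step 3. node 2  ⊔preds=+  new=+  old=⊥  +wl: 0
  step 4. node 3  ⊔preds=⊥  new=+  stable
  step 5. node 4  ⊔preds=+  new=⊤  old=−  +wl: 
  step 6. node 5  ⊔preds=+  new=+  old=⊥  +wl: 
  step 7. node 6  ⊔preds=⊤  new=⊤  old=⊥  +wl: 
  step 8. node 0  ⊔preds=⊤  new=⊤  old=+  +wl: 2,4
  step 9. node 2  ⊔preds=⊤  new=⊤  old=+  +wl: 0,5
  step 10. node 4  ⊔preds=⊤  new=⊤  stable
  step 11. node 0  ⊔preds=⊤  new=⊤  stable
  step 12. node 5  ⊔preds=⊤  new=⊤  old=+  +wl: 

Least fixpoint reached:
  node 0: ⊤
  node 1: +
  node 2: ⊤
  node 3: +
  node 4: ⊤
  node 5: ⊤
  node 6: ⊤

⊤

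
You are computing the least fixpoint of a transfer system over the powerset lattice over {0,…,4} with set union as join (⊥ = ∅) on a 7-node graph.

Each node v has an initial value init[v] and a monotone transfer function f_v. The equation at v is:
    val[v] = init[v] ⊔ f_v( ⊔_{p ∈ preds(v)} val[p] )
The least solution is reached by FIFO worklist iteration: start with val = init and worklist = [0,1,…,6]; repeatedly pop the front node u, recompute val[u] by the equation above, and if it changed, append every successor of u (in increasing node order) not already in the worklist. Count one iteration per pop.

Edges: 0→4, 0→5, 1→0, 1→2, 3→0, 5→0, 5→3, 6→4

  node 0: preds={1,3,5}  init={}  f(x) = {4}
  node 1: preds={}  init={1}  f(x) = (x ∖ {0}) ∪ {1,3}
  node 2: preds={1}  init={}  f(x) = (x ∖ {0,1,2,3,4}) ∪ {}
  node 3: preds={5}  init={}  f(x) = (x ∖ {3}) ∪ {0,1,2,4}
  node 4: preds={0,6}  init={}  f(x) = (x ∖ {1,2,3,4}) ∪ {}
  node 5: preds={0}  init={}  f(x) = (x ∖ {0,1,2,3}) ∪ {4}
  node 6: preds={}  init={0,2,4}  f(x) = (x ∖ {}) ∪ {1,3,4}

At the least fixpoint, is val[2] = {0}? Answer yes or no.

Iteration log — 10 steps:
  step 1. node 0  ⊔preds={1}  new={4}  old={}  +wl: 
  step 2. node 1  ⊔preds={}  new={1,3}  old={1}  +wl: 0
  step 3. node 2  ⊔preds={1,3}  new={}  stable
  step 4. node 3  ⊔preds={}  new={0,1,2,4}  old={}  +wl: 
  step 5. node 4  ⊔preds={0,2,4}  new={0}  old={}  +wl: 
  step 6. node 5  ⊔preds={4}  new={4}  old={}  +wl: 3
  step 7. node 6  ⊔preds={}  new={0,1,2,3,4}  old={0,2,4}  +wl: 4
  step 8. node 0  ⊔preds={0,1,2,3,4}  new={4}  stable
  step 9. node 3  ⊔preds={4}  new={0,1,2,4}  stable
  step 10. node 4  ⊔preds={0,1,2,3,4}  new={0}  stable

Least fixpoint reached:
  node 0: {4}
  node 1: {1,3}
  node 2: {}
  node 3: {0,1,2,4}
  node 4: {0}
  node 5: {4}
  node 6: {0,1,2,3,4}

no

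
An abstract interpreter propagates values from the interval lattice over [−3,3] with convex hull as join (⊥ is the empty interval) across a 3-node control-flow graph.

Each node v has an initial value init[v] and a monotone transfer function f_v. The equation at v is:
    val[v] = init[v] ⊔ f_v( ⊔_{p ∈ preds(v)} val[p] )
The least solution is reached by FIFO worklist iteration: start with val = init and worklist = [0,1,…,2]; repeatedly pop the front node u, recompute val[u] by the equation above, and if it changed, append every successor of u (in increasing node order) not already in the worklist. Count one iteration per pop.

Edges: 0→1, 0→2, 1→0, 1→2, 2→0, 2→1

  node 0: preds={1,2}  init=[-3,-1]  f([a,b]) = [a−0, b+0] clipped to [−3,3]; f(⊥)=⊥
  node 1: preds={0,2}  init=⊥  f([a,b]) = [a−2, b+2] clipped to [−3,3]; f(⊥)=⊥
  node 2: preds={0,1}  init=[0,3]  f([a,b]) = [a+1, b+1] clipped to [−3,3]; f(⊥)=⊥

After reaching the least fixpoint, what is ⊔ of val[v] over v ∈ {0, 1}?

[-3,3]

Iteration log — 5 steps:
  step 1. node 0  ⊔preds=[0,3]  new=[-3,3]  old=[-3,-1]  +wl: 
  step 2. node 1  ⊔preds=[-3,3]  new=[-3,3]  old=⊥  +wl: 0
  step 3. node 2  ⊔preds=[-3,3]  new=[-2,3]  old=[0,3]  +wl: 1
  step 4. node 0  ⊔preds=[-3,3]  new=[-3,3]  stable
  step 5. node 1  ⊔preds=[-3,3]  new=[-3,3]  stable

Least fixpoint reached:
  node 0: [-3,3]
  node 1: [-3,3]
  node 2: [-2,3]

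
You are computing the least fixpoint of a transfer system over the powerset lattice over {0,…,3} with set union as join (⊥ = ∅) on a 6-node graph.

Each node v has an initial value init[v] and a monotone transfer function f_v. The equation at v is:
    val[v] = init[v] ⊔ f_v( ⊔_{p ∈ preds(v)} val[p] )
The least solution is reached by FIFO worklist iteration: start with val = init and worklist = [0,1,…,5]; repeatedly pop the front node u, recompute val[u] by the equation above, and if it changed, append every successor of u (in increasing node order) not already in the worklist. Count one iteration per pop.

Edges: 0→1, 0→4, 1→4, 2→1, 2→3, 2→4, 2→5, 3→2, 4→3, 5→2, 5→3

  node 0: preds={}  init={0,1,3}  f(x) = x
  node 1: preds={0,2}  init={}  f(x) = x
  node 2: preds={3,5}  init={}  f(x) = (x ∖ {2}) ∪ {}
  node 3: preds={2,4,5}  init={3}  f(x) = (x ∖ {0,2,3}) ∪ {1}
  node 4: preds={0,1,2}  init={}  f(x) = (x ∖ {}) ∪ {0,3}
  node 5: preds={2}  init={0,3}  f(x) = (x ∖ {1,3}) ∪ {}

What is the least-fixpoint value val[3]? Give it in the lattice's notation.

{1,3}

Iteration log — 12 steps:
  step 1. node 0  ⊔preds={}  new={0,1,3}  stable
  step 2. node 1  ⊔preds={0,1,3}  new={0,1,3}  old={}  +wl: 
  step 3. node 2  ⊔preds={0,3}  new={0,3}  old={}  +wl: 1
  step 4. node 3  ⊔preds={0,3}  new={1,3}  old={3}  +wl: 2
  step 5. node 4  ⊔preds={0,1,3}  new={0,1,3}  old={}  +wl: 3
  step 6. node 5  ⊔preds={0,3}  new={0,3}  stable
  step 7. node 1  ⊔preds={0,1,3}  new={0,1,3}  stable
  step 8. node 2  ⊔preds={0,1,3}  new={0,1,3}  old={0,3}  +wl: 1,4,5
  step 9. node 3  ⊔preds={0,1,3}  new={1,3}  stable
  step 10. node 1  ⊔preds={0,1,3}  new={0,1,3}  stable
  step 11. node 4  ⊔preds={0,1,3}  new={0,1,3}  stable
  step 12. node 5  ⊔preds={0,1,3}  new={0,3}  stable

Least fixpoint reached:
  node 0: {0,1,3}
  node 1: {0,1,3}
  node 2: {0,1,3}
  node 3: {1,3}
  node 4: {0,1,3}
  node 5: {0,3}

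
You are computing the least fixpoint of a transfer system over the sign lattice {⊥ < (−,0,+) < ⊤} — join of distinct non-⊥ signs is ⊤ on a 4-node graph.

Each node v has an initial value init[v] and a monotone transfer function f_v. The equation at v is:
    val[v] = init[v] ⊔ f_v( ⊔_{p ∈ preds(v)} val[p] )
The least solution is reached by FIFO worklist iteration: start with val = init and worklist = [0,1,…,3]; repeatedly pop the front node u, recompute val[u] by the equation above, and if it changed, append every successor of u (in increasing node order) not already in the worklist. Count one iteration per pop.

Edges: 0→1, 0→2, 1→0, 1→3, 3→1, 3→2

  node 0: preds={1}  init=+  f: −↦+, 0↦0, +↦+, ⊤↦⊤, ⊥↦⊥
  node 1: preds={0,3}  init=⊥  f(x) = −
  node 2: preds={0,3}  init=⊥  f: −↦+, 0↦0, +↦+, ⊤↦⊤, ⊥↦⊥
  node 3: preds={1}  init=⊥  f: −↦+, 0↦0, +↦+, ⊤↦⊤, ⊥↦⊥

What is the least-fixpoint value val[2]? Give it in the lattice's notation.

Iteration log — 7 steps:
  step 1. node 0  ⊔preds=⊥  new=+  stable
  step 2. node 1  ⊔preds=+  new=−  old=⊥  +wl: 0
  step 3. node 2  ⊔preds=+  new=+  old=⊥  +wl: 
  step 4. node 3  ⊔preds=−  new=+  old=⊥  +wl: 1,2
  step 5. node 0  ⊔preds=−  new=+  stable
  step 6. node 1  ⊔preds=+  new=−  stable
  step 7. node 2  ⊔preds=+  new=+  stable

Least fixpoint reached:
  node 0: +
  node 1: −
  node 2: +
  node 3: +

+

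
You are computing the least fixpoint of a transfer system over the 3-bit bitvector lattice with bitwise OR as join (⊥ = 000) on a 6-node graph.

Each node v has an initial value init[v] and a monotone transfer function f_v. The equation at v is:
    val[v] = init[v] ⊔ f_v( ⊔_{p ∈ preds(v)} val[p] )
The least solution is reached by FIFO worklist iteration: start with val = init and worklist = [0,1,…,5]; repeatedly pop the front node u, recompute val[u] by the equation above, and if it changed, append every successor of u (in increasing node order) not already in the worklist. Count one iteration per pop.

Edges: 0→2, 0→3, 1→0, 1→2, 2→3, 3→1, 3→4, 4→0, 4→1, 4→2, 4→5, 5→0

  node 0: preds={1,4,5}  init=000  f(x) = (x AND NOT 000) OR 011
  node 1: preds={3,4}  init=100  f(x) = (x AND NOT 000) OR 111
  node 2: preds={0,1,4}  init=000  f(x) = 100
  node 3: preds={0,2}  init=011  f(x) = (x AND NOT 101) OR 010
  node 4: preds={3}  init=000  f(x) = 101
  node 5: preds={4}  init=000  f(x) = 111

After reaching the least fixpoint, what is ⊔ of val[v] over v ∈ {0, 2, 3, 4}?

111

Iteration log — 9 steps:
  step 1. node 0  ⊔preds=100  new=111  old=000  +wl: 
  step 2. node 1  ⊔preds=011  new=111  old=100  +wl: 0
  step 3. node 2  ⊔preds=111  new=100  old=000  +wl: 
  step 4. node 3  ⊔preds=111  new=011  stable
  step 5. node 4  ⊔preds=011  new=101  old=000  +wl: 1,2
  step 6. node 5  ⊔preds=101  new=111  old=000  +wl: 
  step 7. node 0  ⊔preds=111  new=111  stable
  step 8. node 1  ⊔preds=111  new=111  stable
  step 9. node 2  ⊔preds=111  new=100  stable

Least fixpoint reached:
  node 0: 111
  node 1: 111
  node 2: 100
  node 3: 011
  node 4: 101
  node 5: 111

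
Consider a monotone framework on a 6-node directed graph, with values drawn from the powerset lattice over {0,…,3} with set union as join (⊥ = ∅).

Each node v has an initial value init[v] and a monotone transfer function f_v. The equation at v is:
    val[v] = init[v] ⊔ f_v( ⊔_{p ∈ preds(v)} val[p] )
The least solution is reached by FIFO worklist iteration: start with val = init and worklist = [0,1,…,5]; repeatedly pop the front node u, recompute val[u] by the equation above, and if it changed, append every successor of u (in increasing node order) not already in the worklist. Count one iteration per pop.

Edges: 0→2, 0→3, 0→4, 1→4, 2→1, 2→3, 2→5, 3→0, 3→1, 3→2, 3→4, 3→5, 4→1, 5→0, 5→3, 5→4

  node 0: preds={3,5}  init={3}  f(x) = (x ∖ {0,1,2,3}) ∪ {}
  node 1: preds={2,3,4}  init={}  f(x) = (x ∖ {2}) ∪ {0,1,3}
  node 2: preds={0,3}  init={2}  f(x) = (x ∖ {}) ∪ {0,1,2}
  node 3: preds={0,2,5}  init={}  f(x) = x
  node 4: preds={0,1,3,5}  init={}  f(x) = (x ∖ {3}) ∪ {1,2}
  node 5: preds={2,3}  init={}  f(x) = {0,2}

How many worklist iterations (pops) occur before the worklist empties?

11

Worklist (11 pops):
  #1 pop 0: in={} → {3} (no change)
  #2 pop 1: in={2} → {0,1,3} (was {}); enqueue []
  #3 pop 2: in={3} → {0,1,2,3} (was {2}); enqueue [1]
  #4 pop 3: in={0,1,2,3} → {0,1,2,3} (was {}); enqueue [0,2]
  #5 pop 4: in={0,1,2,3} → {0,1,2} (was {}); enqueue []
  #6 pop 5: in={0,1,2,3} → {0,2} (was {}); enqueue [3,4]
  #7 pop 1: in={0,1,2,3} → {0,1,3} (no change)
  #8 pop 0: in={0,1,2,3} → {3} (no change)
  #9 pop 2: in={0,1,2,3} → {0,1,2,3} (no change)
  #10 pop 3: in={0,1,2,3} → {0,1,2,3} (no change)
  #11 pop 4: in={0,1,2,3} → {0,1,2} (no change)

Fixpoint:
  val[0] = {3}
  val[1] = {0,1,3}
  val[2] = {0,1,2,3}
  val[3] = {0,1,2,3}
  val[4] = {0,1,2}
  val[5] = {0,2}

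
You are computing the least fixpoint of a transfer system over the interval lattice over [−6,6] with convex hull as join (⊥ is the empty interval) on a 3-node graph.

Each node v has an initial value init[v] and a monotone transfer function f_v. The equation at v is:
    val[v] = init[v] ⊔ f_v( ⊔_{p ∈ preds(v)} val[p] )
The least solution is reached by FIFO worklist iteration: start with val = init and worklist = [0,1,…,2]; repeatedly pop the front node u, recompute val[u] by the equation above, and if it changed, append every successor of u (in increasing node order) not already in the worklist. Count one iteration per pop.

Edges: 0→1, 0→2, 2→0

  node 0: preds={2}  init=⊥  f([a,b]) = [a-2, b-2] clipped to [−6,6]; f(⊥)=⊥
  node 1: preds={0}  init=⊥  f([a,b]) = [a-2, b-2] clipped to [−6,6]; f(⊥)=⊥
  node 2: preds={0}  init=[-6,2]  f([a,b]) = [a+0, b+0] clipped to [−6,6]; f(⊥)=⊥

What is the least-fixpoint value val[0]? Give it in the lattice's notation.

[-6,0]

Trace (3 dequeues):
  [1] u=0 | in [-6,2] | out [-6,0] | prev ⊥ | push {}
  [2] u=1 | in [-6,0] | out [-6,-2] | prev ⊥ | push {}
  [3] u=2 | in [-6,0] | out [-6,2] | ==

Converged values:
  [0] [-6,0]
  [1] [-6,-2]
  [2] [-6,2]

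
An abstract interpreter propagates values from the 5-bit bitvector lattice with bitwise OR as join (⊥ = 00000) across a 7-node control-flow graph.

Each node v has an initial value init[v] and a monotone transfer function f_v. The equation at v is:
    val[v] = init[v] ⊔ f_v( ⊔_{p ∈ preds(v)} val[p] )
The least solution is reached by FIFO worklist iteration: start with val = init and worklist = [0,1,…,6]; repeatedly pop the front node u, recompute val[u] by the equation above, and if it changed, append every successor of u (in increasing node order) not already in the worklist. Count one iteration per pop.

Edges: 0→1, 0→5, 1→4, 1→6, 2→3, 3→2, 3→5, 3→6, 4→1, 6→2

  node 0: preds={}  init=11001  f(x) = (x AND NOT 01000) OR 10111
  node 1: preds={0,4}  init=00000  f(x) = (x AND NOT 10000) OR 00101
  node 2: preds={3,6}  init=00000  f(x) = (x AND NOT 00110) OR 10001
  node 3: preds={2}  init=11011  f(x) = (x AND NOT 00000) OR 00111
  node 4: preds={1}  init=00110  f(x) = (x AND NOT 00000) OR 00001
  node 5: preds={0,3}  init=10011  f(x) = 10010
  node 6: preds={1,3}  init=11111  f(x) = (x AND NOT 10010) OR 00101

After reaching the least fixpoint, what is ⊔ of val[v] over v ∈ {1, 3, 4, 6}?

Iteration log — 9 steps:
  step 1. node 0  ⊔preds=00000  new=11111  old=11001  +wl: 
  step 2. node 1  ⊔preds=11111  new=01111  old=00000  +wl: 
  step 3. node 2  ⊔preds=11111  new=11001  old=00000  +wl: 
  step 4. node 3  ⊔preds=11001  new=11111  old=11011  +wl: 2
  step 5. node 4  ⊔preds=01111  new=01111  old=00110  +wl: 1
  step 6. node 5  ⊔preds=11111  new=10011  stable
  step 7. node 6  ⊔preds=11111  new=11111  stable
  step 8. node 2  ⊔preds=11111  new=11001  stable
  step 9. node 1  ⊔preds=11111  new=01111  stable

Least fixpoint reached:
  node 0: 11111
  node 1: 01111
  node 2: 11001
  node 3: 11111
  node 4: 01111
  node 5: 10011
  node 6: 11111

11111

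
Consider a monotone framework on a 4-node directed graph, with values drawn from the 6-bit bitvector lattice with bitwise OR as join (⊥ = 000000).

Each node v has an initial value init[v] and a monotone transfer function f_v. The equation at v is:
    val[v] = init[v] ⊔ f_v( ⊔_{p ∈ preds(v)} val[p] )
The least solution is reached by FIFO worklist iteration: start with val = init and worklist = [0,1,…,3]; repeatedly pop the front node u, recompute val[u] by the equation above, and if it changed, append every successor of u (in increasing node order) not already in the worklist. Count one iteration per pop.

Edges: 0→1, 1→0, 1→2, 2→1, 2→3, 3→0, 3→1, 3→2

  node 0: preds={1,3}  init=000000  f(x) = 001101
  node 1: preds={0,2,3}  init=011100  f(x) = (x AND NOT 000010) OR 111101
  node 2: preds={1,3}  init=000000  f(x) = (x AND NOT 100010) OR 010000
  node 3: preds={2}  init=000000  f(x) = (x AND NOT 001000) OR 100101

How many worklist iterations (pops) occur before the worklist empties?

7

Iteration log — 7 steps:
  step 1. node 0  ⊔preds=011100  new=001101  old=000000  +wl: 
  step 2. node 1  ⊔preds=001101  new=111101  old=011100  +wl: 0
  step 3. node 2  ⊔preds=111101  new=011101  old=000000  +wl: 1
  step 4. node 3  ⊔preds=011101  new=110101  old=000000  +wl: 2
  step 5. node 0  ⊔preds=111101  new=001101  stable
  step 6. node 1  ⊔preds=111101  new=111101  stable
  step 7. node 2  ⊔preds=111101  new=011101  stable

Least fixpoint reached:
  node 0: 001101
  node 1: 111101
  node 2: 011101
  node 3: 110101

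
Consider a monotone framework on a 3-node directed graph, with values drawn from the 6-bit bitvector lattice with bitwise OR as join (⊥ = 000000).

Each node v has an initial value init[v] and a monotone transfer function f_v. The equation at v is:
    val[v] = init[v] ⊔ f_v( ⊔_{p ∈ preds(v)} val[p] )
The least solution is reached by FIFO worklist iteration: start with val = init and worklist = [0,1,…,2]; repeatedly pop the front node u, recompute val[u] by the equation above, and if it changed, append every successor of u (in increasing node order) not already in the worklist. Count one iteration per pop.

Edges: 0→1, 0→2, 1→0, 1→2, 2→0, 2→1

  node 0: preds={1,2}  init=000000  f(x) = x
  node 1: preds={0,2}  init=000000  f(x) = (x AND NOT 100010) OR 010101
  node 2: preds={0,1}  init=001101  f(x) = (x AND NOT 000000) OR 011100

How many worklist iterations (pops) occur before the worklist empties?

Worklist (6 pops):
  #1 pop 0: in=001101 → 001101 (was 000000); enqueue []
  #2 pop 1: in=001101 → 011101 (was 000000); enqueue [0]
  #3 pop 2: in=011101 → 011101 (was 001101); enqueue [1]
  #4 pop 0: in=011101 → 011101 (was 001101); enqueue [2]
  #5 pop 1: in=011101 → 011101 (no change)
  #6 pop 2: in=011101 → 011101 (no change)

Fixpoint:
  val[0] = 011101
  val[1] = 011101
  val[2] = 011101

6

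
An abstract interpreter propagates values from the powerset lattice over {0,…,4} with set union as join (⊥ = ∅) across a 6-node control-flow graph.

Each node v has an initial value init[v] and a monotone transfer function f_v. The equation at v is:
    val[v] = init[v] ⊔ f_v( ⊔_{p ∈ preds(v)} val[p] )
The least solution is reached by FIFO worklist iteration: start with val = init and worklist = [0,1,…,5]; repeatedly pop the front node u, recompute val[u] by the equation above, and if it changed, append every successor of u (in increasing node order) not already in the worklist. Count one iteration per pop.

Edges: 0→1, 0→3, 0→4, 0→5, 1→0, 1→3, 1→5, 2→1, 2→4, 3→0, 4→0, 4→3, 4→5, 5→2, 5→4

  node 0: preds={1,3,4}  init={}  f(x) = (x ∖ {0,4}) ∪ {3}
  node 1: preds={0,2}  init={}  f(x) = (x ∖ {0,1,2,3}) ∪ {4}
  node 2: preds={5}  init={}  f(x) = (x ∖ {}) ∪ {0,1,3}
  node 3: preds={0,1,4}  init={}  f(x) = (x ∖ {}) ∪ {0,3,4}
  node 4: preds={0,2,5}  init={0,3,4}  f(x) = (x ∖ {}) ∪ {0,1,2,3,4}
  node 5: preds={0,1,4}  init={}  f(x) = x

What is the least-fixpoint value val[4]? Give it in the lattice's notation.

{0,1,2,3,4}

Worklist (14 pops):
  #1 pop 0: in={0,3,4} → {3} (was {}); enqueue []
  #2 pop 1: in={3} → {4} (was {}); enqueue [0]
  #3 pop 2: in={} → {0,1,3} (was {}); enqueue [1]
  #4 pop 3: in={0,3,4} → {0,3,4} (was {}); enqueue []
  #5 pop 4: in={0,1,3} → {0,1,2,3,4} (was {0,3,4}); enqueue [3]
  #6 pop 5: in={0,1,2,3,4} → {0,1,2,3,4} (was {}); enqueue [2,4]
  #7 pop 0: in={0,1,2,3,4} → {1,2,3} (was {3}); enqueue [5]
  #8 pop 1: in={0,1,2,3} → {4} (no change)
  #9 pop 3: in={0,1,2,3,4} → {0,1,2,3,4} (was {0,3,4}); enqueue [0]
  #10 pop 2: in={0,1,2,3,4} → {0,1,2,3,4} (was {0,1,3}); enqueue [1]
  #11 pop 4: in={0,1,2,3,4} → {0,1,2,3,4} (no change)
  #12 pop 5: in={0,1,2,3,4} → {0,1,2,3,4} (no change)
  #13 pop 0: in={0,1,2,3,4} → {1,2,3} (no change)
  #14 pop 1: in={0,1,2,3,4} → {4} (no change)

Fixpoint:
  val[0] = {1,2,3}
  val[1] = {4}
  val[2] = {0,1,2,3,4}
  val[3] = {0,1,2,3,4}
  val[4] = {0,1,2,3,4}
  val[5] = {0,1,2,3,4}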